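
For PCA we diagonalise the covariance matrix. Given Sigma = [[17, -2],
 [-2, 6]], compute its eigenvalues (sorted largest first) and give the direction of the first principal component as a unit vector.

Step 1 — characteristic polynomial of 2×2 Sigma:
  det(Sigma - λI) = λ² - trace · λ + det = 0.
  trace = 17 + 6 = 23, det = 17·6 - (-2)² = 98.
Step 2 — discriminant:
  Δ = trace² - 4·det = 529 - 392 = 137.
Step 3 — eigenvalues:
  λ = (trace ± √Δ)/2 = (23 ± 11.7047)/2,
  λ_1 = 17.3523,  λ_2 = 5.6477.

Step 4 — unit eigenvector for λ_1: solve (Sigma - λ_1 I)v = 0. First row:
  (17 - 17.3523)·v_x + (-2)·v_y = 0, i.e. (-0.3523)·v_x + (-2)·v_y = 0,
  so v ∝ (b, λ_1 - a) = (-2, 0.3523); multiply by -1 so the first entry is positive: u = (2, -0.3523).
  ||u|| = √((2)² + (-0.3523)²) = √(4.1242) ≈ 2.0308,
  v_1 = u/||u|| ≈ (0.9848, -0.1735) (||v_1|| = 1).

λ_1 = 17.3523,  λ_2 = 5.6477;  v_1 ≈ (0.9848, -0.1735)


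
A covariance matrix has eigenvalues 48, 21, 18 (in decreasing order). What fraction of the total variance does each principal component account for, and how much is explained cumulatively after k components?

Step 1 — total variance = trace(Sigma) = Σ λ_i = 48 + 21 + 18 = 87.

Step 2 — fraction explained by component i = λ_i / Σ λ:
  PC1: 48/87 = 0.5517
  PC2: 21/87 = 0.2414
  PC3: 18/87 = 0.2069

Step 3 — cumulative fraction after k components = (λ_1 + ... + λ_k) / Σ λ:
  k = 1: 48/87 = 0.5517
  k = 2: (48 + 21)/87 = 69/87 = 0.7931
  k = 3: (48 + 21 + 18)/87 = 87/87 = 1

Summary (fraction, with percent):

explained: PC1 0.5517 (55.17%), PC2 0.2414 (24.14%), PC3 0.2069 (20.69%);  cumulative: 0.5517, 0.7931, 1


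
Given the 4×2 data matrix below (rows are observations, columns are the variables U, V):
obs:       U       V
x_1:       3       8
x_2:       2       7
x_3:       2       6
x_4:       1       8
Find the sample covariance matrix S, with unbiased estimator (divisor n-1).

Step 1 — column means:
  mean(U) = (3 + 2 + 2 + 1) / 4 = 8/4 = 2
  mean(V) = (8 + 7 + 6 + 8) / 4 = 29/4 = 7.25

Step 2 — sample covariance S[i,j] = (1/(n-1)) · Σ_k (x_{k,i} - mean_i) · (x_{k,j} - mean_j), with n-1 = 3.
  S[U,U] = ((1)·(1) + (0)·(0) + (0)·(0) + (-1)·(-1)) / 3 = 2/3 = 0.6667
  S[U,V] = ((1)·(0.75) + (0)·(-0.25) + (0)·(-1.25) + (-1)·(0.75)) / 3 = 0/3 = 0
  S[V,V] = ((0.75)·(0.75) + (-0.25)·(-0.25) + (-1.25)·(-1.25) + (0.75)·(0.75)) / 3 = 2.75/3 = 0.9167

S is symmetric (S[j,i] = S[i,j]). Assembling:

S = [[0.6667, 0],
 [0, 0.9167]]


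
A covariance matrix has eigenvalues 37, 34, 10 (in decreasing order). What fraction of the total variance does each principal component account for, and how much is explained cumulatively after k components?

Step 1 — total variance = trace(Sigma) = Σ λ_i = 37 + 34 + 10 = 81.

Step 2 — fraction explained by component i = λ_i / Σ λ:
  PC1: 37/81 = 0.4568
  PC2: 34/81 = 0.4198
  PC3: 10/81 = 0.1235

Step 3 — cumulative fraction after k components = (λ_1 + ... + λ_k) / Σ λ:
  k = 1: 37/81 = 0.4568
  k = 2: (37 + 34)/81 = 71/81 = 0.8765
  k = 3: (37 + 34 + 10)/81 = 81/81 = 1

Summary (fraction, with percent):

explained: PC1 0.4568 (45.68%), PC2 0.4198 (41.98%), PC3 0.1235 (12.35%);  cumulative: 0.4568, 0.8765, 1


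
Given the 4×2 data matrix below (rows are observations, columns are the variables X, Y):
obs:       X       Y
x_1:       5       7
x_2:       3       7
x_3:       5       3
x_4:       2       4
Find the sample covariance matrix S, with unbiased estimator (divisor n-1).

Step 1 — column means:
  mean(X) = (5 + 3 + 5 + 2) / 4 = 15/4 = 3.75
  mean(Y) = (7 + 7 + 3 + 4) / 4 = 21/4 = 5.25

Step 2 — sample covariance S[i,j] = (1/(n-1)) · Σ_k (x_{k,i} - mean_i) · (x_{k,j} - mean_j), with n-1 = 3.
  S[X,X] = ((1.25)·(1.25) + (-0.75)·(-0.75) + (1.25)·(1.25) + (-1.75)·(-1.75)) / 3 = 6.75/3 = 2.25
  S[X,Y] = ((1.25)·(1.75) + (-0.75)·(1.75) + (1.25)·(-2.25) + (-1.75)·(-1.25)) / 3 = 0.25/3 = 0.0833
  S[Y,Y] = ((1.75)·(1.75) + (1.75)·(1.75) + (-2.25)·(-2.25) + (-1.25)·(-1.25)) / 3 = 12.75/3 = 4.25

S is symmetric (S[j,i] = S[i,j]). Assembling:

S = [[2.25, 0.0833],
 [0.0833, 4.25]]


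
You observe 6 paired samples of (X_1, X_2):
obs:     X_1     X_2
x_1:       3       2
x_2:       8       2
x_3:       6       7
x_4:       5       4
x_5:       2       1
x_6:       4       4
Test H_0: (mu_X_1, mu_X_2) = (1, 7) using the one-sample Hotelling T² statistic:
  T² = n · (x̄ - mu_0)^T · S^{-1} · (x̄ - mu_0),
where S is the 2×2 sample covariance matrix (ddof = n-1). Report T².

Step 1 — sample mean vector:
  mean(X_1) = (3 + 8 + 6 + 5 + 2 + 4) / 6 = 28/6 = 4.6667
  mean(X_2) = (2 + 2 + 7 + 4 + 1 + 4) / 6 = 20/6 = 3.3333
  x̄ = (4.6667, 3.3333),  deviation x̄ - mu_0 = (4.6667, 3.3333) - (1, 7) = (3.6667, -3.6667).

Step 2 — sample covariance matrix, S[i,j] = (1/(n-1)) · Σ_k (x_{k,i} - mean_i) · (x_{k,j} - mean_j), divisor n-1 = 5:
  S[X_1,X_1] = ((-1.6667)·(-1.6667) + (3.3333)·(3.3333) + (1.3333)·(1.3333) + (0.3333)·(0.3333) + (-2.6667)·(-2.6667) + (-0.6667)·(-0.6667)) / 5 = 23.3333/5 = 4.6667
  S[X_1,X_2] = ((-1.6667)·(-1.3333) + (3.3333)·(-1.3333) + (1.3333)·(3.6667) + (0.3333)·(0.6667) + (-2.6667)·(-2.3333) + (-0.6667)·(0.6667)) / 5 = 8.6667/5 = 1.7333
  S[X_2,X_2] = ((-1.3333)·(-1.3333) + (-1.3333)·(-1.3333) + (3.6667)·(3.6667) + (0.6667)·(0.6667) + (-2.3333)·(-2.3333) + (0.6667)·(0.6667)) / 5 = 23.3333/5 = 4.6667
  S = [[4.6667, 1.7333],
 [1.7333, 4.6667]].

Step 3 — invert S. det(S) = 4.6667·4.6667 - (1.7333)² = 18.7733.
  S^{-1} = (1/det) · [[d, -b], [-b, a]] = [[0.2486, -0.0923],
 [-0.0923, 0.2486]].

Step 4 — quadratic form (x̄ - mu_0)^T · S^{-1} · (x̄ - mu_0):
  S^{-1} · (x̄ - mu_0) = (1.25, -1.25),
  (x̄ - mu_0)^T · [...] = (3.6667)·(1.25) + (-3.6667)·(-1.25) = 9.1667.

Step 5 — scale by n: T² = 6 · 9.1667 = 55.

T² ≈ 55


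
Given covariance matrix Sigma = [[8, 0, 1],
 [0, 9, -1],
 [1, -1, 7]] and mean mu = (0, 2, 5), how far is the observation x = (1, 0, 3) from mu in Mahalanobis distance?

Step 1 — centre the observation: (x - mu) = (1, -2, -2).

Step 2 — invert Sigma (cofactor / det for 3×3, or solve directly):
  Sigma^{-1} = [[0.1273, -0.0021, -0.0185],
 [-0.0021, 0.1129, 0.0164],
 [-0.0185, 0.0164, 0.1478]].

Step 3 — form the quadratic (x - mu)^T · Sigma^{-1} · (x - mu):
  Sigma^{-1} · (x - mu) = (0.1684, -0.2608, -0.347).
  (x - mu)^T · [Sigma^{-1} · (x - mu)] = (1)·(0.1684) + (-2)·(-0.2608) + (-2)·(-0.347) = 1.384.

Step 4 — take square root: d = √(1.384) ≈ 1.1764.

d(x, mu) = √(1.384) ≈ 1.1764


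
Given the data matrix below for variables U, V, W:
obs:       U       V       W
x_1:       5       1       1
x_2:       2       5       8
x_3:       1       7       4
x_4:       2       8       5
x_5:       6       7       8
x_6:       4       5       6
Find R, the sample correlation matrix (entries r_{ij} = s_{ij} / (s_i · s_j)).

Step 1 — column means:
  mean(U) = (5 + 2 + 1 + 2 + 6 + 4) / 6 = 20/6 = 3.3333
  mean(V) = (1 + 5 + 7 + 8 + 7 + 5) / 6 = 33/6 = 5.5
  mean(W) = (1 + 8 + 4 + 5 + 8 + 6) / 6 = 32/6 = 5.3333

Step 2 — sample variances and covariances s[i,j] = (1/(n-1)) · Σ_k (x_{k,i} - mean_i) · (x_{k,j} - mean_j), with n-1 = 5:
  s[U,U] = ((1.6667)·(1.6667) + (-1.3333)·(-1.3333) + (-2.3333)·(-2.3333) + (-1.3333)·(-1.3333) + (2.6667)·(2.6667) + (0.6667)·(0.6667)) / 5 = 19.3333/5 = 3.8667
  s[U,V] = ((1.6667)·(-4.5) + (-1.3333)·(-0.5) + (-2.3333)·(1.5) + (-1.3333)·(2.5) + (2.6667)·(1.5) + (0.6667)·(-0.5)) / 5 = -10/5 = -2
  s[U,W] = ((1.6667)·(-4.3333) + (-1.3333)·(2.6667) + (-2.3333)·(-1.3333) + (-1.3333)·(-0.3333) + (2.6667)·(2.6667) + (0.6667)·(0.6667)) / 5 = 0.3333/5 = 0.0667
  s[V,V] = ((-4.5)·(-4.5) + (-0.5)·(-0.5) + (1.5)·(1.5) + (2.5)·(2.5) + (1.5)·(1.5) + (-0.5)·(-0.5)) / 5 = 31.5/5 = 6.3
  s[V,W] = ((-4.5)·(-4.3333) + (-0.5)·(2.6667) + (1.5)·(-1.3333) + (2.5)·(-0.3333) + (1.5)·(2.6667) + (-0.5)·(0.6667)) / 5 = 19/5 = 3.8
  s[W,W] = ((-4.3333)·(-4.3333) + (2.6667)·(2.6667) + (-1.3333)·(-1.3333) + (-0.3333)·(-0.3333) + (2.6667)·(2.6667) + (0.6667)·(0.6667)) / 5 = 35.3333/5 = 7.0667
  Sample standard deviations s_i = √(s[i,i]):
  s(U) = √(3.8667) = 1.9664
  s(V) = √(6.3) = 2.51
  s(W) = √(7.0667) = 2.6583

Step 3 — r_{ij} = s_{ij} / (s_i · s_j):
  r[U,U] = 1 (diagonal).
  r[U,V] = -2 / (1.9664 · 2.51) = -2 / 4.9356 = -0.4052
  r[U,W] = 0.0667 / (1.9664 · 2.6583) = 0.0667 / 5.2273 = 0.0128
  r[V,V] = 1 (diagonal).
  r[V,W] = 3.8 / (2.51 · 2.6583) = 3.8 / 6.6723 = 0.5695
  r[W,W] = 1 (diagonal).

R is symmetric with unit diagonal. Assembling:

R = [[1, -0.4052, 0.0128],
 [-0.4052, 1, 0.5695],
 [0.0128, 0.5695, 1]]


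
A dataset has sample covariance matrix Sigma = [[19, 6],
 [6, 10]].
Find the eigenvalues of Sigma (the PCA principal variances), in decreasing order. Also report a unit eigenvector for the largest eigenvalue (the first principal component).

Step 1 — characteristic polynomial of 2×2 Sigma:
  det(Sigma - λI) = λ² - trace · λ + det = 0.
  trace = 19 + 10 = 29, det = 19·10 - (6)² = 154.
Step 2 — discriminant:
  Δ = trace² - 4·det = 841 - 616 = 225.
Step 3 — eigenvalues:
  λ = (trace ± √Δ)/2 = (29 ± 15)/2,
  λ_1 = 22,  λ_2 = 7.

Step 4 — unit eigenvector for λ_1: solve (Sigma - λ_1 I)v = 0. First row:
  (19 - 22)·v_x + (6)·v_y = 0, i.e. (-3)·v_x + (6)·v_y = 0,
  so v ∝ (b, λ_1 - a) = (6, 3) = u.
  ||u|| = √((6)² + (3)²) = √(45) ≈ 6.7082,
  v_1 = u/||u|| ≈ (0.8944, 0.4472) (||v_1|| = 1).

λ_1 = 22,  λ_2 = 7;  v_1 ≈ (0.8944, 0.4472)


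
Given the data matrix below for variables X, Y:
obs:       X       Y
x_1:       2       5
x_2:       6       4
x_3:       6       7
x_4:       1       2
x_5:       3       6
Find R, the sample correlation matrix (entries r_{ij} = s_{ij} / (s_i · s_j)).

Step 1 — column means:
  mean(X) = (2 + 6 + 6 + 1 + 3) / 5 = 18/5 = 3.6
  mean(Y) = (5 + 4 + 7 + 2 + 6) / 5 = 24/5 = 4.8

Step 2 — sample variances and covariances s[i,j] = (1/(n-1)) · Σ_k (x_{k,i} - mean_i) · (x_{k,j} - mean_j), with n-1 = 4:
  s[X,X] = ((-1.6)·(-1.6) + (2.4)·(2.4) + (2.4)·(2.4) + (-2.6)·(-2.6) + (-0.6)·(-0.6)) / 4 = 21.2/4 = 5.3
  s[X,Y] = ((-1.6)·(0.2) + (2.4)·(-0.8) + (2.4)·(2.2) + (-2.6)·(-2.8) + (-0.6)·(1.2)) / 4 = 9.6/4 = 2.4
  s[Y,Y] = ((0.2)·(0.2) + (-0.8)·(-0.8) + (2.2)·(2.2) + (-2.8)·(-2.8) + (1.2)·(1.2)) / 4 = 14.8/4 = 3.7
  Sample standard deviations s_i = √(s[i,i]):
  s(X) = √(5.3) = 2.3022
  s(Y) = √(3.7) = 1.9235

Step 3 — r_{ij} = s_{ij} / (s_i · s_j):
  r[X,X] = 1 (diagonal).
  r[X,Y] = 2.4 / (2.3022 · 1.9235) = 2.4 / 4.4283 = 0.542
  r[Y,Y] = 1 (diagonal).

R is symmetric with unit diagonal. Assembling:

R = [[1, 0.542],
 [0.542, 1]]


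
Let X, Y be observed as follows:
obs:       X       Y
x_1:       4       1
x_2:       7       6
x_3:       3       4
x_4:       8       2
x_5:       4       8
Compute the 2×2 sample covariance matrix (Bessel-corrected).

Step 1 — column means:
  mean(X) = (4 + 7 + 3 + 8 + 4) / 5 = 26/5 = 5.2
  mean(Y) = (1 + 6 + 4 + 2 + 8) / 5 = 21/5 = 4.2

Step 2 — sample covariance S[i,j] = (1/(n-1)) · Σ_k (x_{k,i} - mean_i) · (x_{k,j} - mean_j), with n-1 = 4.
  S[X,X] = ((-1.2)·(-1.2) + (1.8)·(1.8) + (-2.2)·(-2.2) + (2.8)·(2.8) + (-1.2)·(-1.2)) / 4 = 18.8/4 = 4.7
  S[X,Y] = ((-1.2)·(-3.2) + (1.8)·(1.8) + (-2.2)·(-0.2) + (2.8)·(-2.2) + (-1.2)·(3.8)) / 4 = -3.2/4 = -0.8
  S[Y,Y] = ((-3.2)·(-3.2) + (1.8)·(1.8) + (-0.2)·(-0.2) + (-2.2)·(-2.2) + (3.8)·(3.8)) / 4 = 32.8/4 = 8.2

S is symmetric (S[j,i] = S[i,j]). Assembling:

S = [[4.7, -0.8],
 [-0.8, 8.2]]


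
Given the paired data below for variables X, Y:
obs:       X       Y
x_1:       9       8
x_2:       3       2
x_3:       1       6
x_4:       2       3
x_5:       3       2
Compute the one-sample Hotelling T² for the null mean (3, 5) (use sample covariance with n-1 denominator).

Step 1 — sample mean vector:
  mean(X) = (9 + 3 + 1 + 2 + 3) / 5 = 18/5 = 3.6
  mean(Y) = (8 + 2 + 6 + 3 + 2) / 5 = 21/5 = 4.2
  x̄ = (3.6, 4.2),  deviation x̄ - mu_0 = (3.6, 4.2) - (3, 5) = (0.6, -0.8).

Step 2 — sample covariance matrix, S[i,j] = (1/(n-1)) · Σ_k (x_{k,i} - mean_i) · (x_{k,j} - mean_j), divisor n-1 = 4:
  S[X,X] = ((5.4)·(5.4) + (-0.6)·(-0.6) + (-2.6)·(-2.6) + (-1.6)·(-1.6) + (-0.6)·(-0.6)) / 4 = 39.2/4 = 9.8
  S[X,Y] = ((5.4)·(3.8) + (-0.6)·(-2.2) + (-2.6)·(1.8) + (-1.6)·(-1.2) + (-0.6)·(-2.2)) / 4 = 20.4/4 = 5.1
  S[Y,Y] = ((3.8)·(3.8) + (-2.2)·(-2.2) + (1.8)·(1.8) + (-1.2)·(-1.2) + (-2.2)·(-2.2)) / 4 = 28.8/4 = 7.2
  S = [[9.8, 5.1],
 [5.1, 7.2]].

Step 3 — invert S. det(S) = 9.8·7.2 - (5.1)² = 44.55.
  S^{-1} = (1/det) · [[d, -b], [-b, a]] = [[0.1616, -0.1145],
 [-0.1145, 0.22]].

Step 4 — quadratic form (x̄ - mu_0)^T · S^{-1} · (x̄ - mu_0):
  S^{-1} · (x̄ - mu_0) = (0.1886, -0.2447),
  (x̄ - mu_0)^T · [...] = (0.6)·(0.1886) + (-0.8)·(-0.2447) = 0.3089.

Step 5 — scale by n: T² = 5 · 0.3089 = 1.5443.

T² ≈ 1.5443


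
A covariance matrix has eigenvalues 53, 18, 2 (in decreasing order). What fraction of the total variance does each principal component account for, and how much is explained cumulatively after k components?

Step 1 — total variance = trace(Sigma) = Σ λ_i = 53 + 18 + 2 = 73.

Step 2 — fraction explained by component i = λ_i / Σ λ:
  PC1: 53/73 = 0.726
  PC2: 18/73 = 0.2466
  PC3: 2/73 = 0.0274

Step 3 — cumulative fraction after k components = (λ_1 + ... + λ_k) / Σ λ:
  k = 1: 53/73 = 0.726
  k = 2: (53 + 18)/73 = 71/73 = 0.9726
  k = 3: (53 + 18 + 2)/73 = 73/73 = 1

Summary (fraction, with percent):

explained: PC1 0.726 (72.6%), PC2 0.2466 (24.66%), PC3 0.0274 (2.74%);  cumulative: 0.726, 0.9726, 1


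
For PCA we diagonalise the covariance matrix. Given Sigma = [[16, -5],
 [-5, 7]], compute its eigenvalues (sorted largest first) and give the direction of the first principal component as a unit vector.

Step 1 — characteristic polynomial of 2×2 Sigma:
  det(Sigma - λI) = λ² - trace · λ + det = 0.
  trace = 16 + 7 = 23, det = 16·7 - (-5)² = 87.
Step 2 — discriminant:
  Δ = trace² - 4·det = 529 - 348 = 181.
Step 3 — eigenvalues:
  λ = (trace ± √Δ)/2 = (23 ± 13.4536)/2,
  λ_1 = 18.2268,  λ_2 = 4.7732.

Step 4 — unit eigenvector for λ_1: solve (Sigma - λ_1 I)v = 0. First row:
  (16 - 18.2268)·v_x + (-5)·v_y = 0, i.e. (-2.2268)·v_x + (-5)·v_y = 0,
  so v ∝ (b, λ_1 - a) = (-5, 2.2268); multiply by -1 so the first entry is positive: u = (5, -2.2268).
  ||u|| = √((5)² + (-2.2268)²) = √(29.9587) ≈ 5.4735,
  v_1 = u/||u|| ≈ (0.9135, -0.4068) (||v_1|| = 1).

λ_1 = 18.2268,  λ_2 = 4.7732;  v_1 ≈ (0.9135, -0.4068)


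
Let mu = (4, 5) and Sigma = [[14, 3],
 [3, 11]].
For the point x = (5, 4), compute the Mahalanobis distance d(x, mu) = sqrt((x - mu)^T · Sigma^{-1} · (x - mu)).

Step 1 — centre the observation: (x - mu) = (1, -1).

Step 2 — invert Sigma. det(Sigma) = 14·11 - (3)² = 145.
  Sigma^{-1} = (1/det) · [[d, -b], [-b, a]] = [[0.0759, -0.0207],
 [-0.0207, 0.0966]].

Step 3 — form the quadratic (x - mu)^T · Sigma^{-1} · (x - mu):
  Sigma^{-1} · (x - mu) = (0.0966, -0.1172).
  (x - mu)^T · [Sigma^{-1} · (x - mu)] = (1)·(0.0966) + (-1)·(-0.1172) = 0.2138.

Step 4 — take square root: d = √(0.2138) ≈ 0.4624.

d(x, mu) = √(0.2138) ≈ 0.4624


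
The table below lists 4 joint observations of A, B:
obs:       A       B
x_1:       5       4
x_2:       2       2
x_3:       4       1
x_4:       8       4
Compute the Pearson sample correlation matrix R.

Step 1 — column means:
  mean(A) = (5 + 2 + 4 + 8) / 4 = 19/4 = 4.75
  mean(B) = (4 + 2 + 1 + 4) / 4 = 11/4 = 2.75

Step 2 — sample variances and covariances s[i,j] = (1/(n-1)) · Σ_k (x_{k,i} - mean_i) · (x_{k,j} - mean_j), with n-1 = 3:
  s[A,A] = ((0.25)·(0.25) + (-2.75)·(-2.75) + (-0.75)·(-0.75) + (3.25)·(3.25)) / 3 = 18.75/3 = 6.25
  s[A,B] = ((0.25)·(1.25) + (-2.75)·(-0.75) + (-0.75)·(-1.75) + (3.25)·(1.25)) / 3 = 7.75/3 = 2.5833
  s[B,B] = ((1.25)·(1.25) + (-0.75)·(-0.75) + (-1.75)·(-1.75) + (1.25)·(1.25)) / 3 = 6.75/3 = 2.25
  Sample standard deviations s_i = √(s[i,i]):
  s(A) = √(6.25) = 2.5
  s(B) = √(2.25) = 1.5

Step 3 — r_{ij} = s_{ij} / (s_i · s_j):
  r[A,A] = 1 (diagonal).
  r[A,B] = 2.5833 / (2.5 · 1.5) = 2.5833 / 3.75 = 0.6889
  r[B,B] = 1 (diagonal).

R is symmetric with unit diagonal. Assembling:

R = [[1, 0.6889],
 [0.6889, 1]]


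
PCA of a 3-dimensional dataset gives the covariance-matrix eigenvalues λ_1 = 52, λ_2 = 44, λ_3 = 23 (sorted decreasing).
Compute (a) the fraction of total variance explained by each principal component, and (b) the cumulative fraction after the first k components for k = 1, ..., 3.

Step 1 — total variance = trace(Sigma) = Σ λ_i = 52 + 44 + 23 = 119.

Step 2 — fraction explained by component i = λ_i / Σ λ:
  PC1: 52/119 = 0.437
  PC2: 44/119 = 0.3697
  PC3: 23/119 = 0.1933

Step 3 — cumulative fraction after k components = (λ_1 + ... + λ_k) / Σ λ:
  k = 1: 52/119 = 0.437
  k = 2: (52 + 44)/119 = 96/119 = 0.8067
  k = 3: (52 + 44 + 23)/119 = 119/119 = 1

Summary (fraction, with percent):

explained: PC1 0.437 (43.7%), PC2 0.3697 (36.97%), PC3 0.1933 (19.33%);  cumulative: 0.437, 0.8067, 1


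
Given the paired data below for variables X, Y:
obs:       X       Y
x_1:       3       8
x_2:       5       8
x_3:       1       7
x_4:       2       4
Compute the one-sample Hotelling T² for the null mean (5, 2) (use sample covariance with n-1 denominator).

Step 1 — sample mean vector:
  mean(X) = (3 + 5 + 1 + 2) / 4 = 11/4 = 2.75
  mean(Y) = (8 + 8 + 7 + 4) / 4 = 27/4 = 6.75
  x̄ = (2.75, 6.75),  deviation x̄ - mu_0 = (2.75, 6.75) - (5, 2) = (-2.25, 4.75).

Step 2 — sample covariance matrix, S[i,j] = (1/(n-1)) · Σ_k (x_{k,i} - mean_i) · (x_{k,j} - mean_j), divisor n-1 = 3:
  S[X,X] = ((0.25)·(0.25) + (2.25)·(2.25) + (-1.75)·(-1.75) + (-0.75)·(-0.75)) / 3 = 8.75/3 = 2.9167
  S[X,Y] = ((0.25)·(1.25) + (2.25)·(1.25) + (-1.75)·(0.25) + (-0.75)·(-2.75)) / 3 = 4.75/3 = 1.5833
  S[Y,Y] = ((1.25)·(1.25) + (1.25)·(1.25) + (0.25)·(0.25) + (-2.75)·(-2.75)) / 3 = 10.75/3 = 3.5833
  S = [[2.9167, 1.5833],
 [1.5833, 3.5833]].

Step 3 — invert S. det(S) = 2.9167·3.5833 - (1.5833)² = 7.9444.
  S^{-1} = (1/det) · [[d, -b], [-b, a]] = [[0.451, -0.1993],
 [-0.1993, 0.3671]].

Step 4 — quadratic form (x̄ - mu_0)^T · S^{-1} · (x̄ - mu_0):
  S^{-1} · (x̄ - mu_0) = (-1.9615, 2.1923),
  (x̄ - mu_0)^T · [...] = (-2.25)·(-1.9615) + (4.75)·(2.1923) = 14.8269.

Step 5 — scale by n: T² = 4 · 14.8269 = 59.3077.

T² ≈ 59.3077


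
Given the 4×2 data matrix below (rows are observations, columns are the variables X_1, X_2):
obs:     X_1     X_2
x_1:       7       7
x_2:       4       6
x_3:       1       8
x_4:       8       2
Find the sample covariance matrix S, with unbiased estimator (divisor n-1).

Step 1 — column means:
  mean(X_1) = (7 + 4 + 1 + 8) / 4 = 20/4 = 5
  mean(X_2) = (7 + 6 + 8 + 2) / 4 = 23/4 = 5.75

Step 2 — sample covariance S[i,j] = (1/(n-1)) · Σ_k (x_{k,i} - mean_i) · (x_{k,j} - mean_j), with n-1 = 3.
  S[X_1,X_1] = ((2)·(2) + (-1)·(-1) + (-4)·(-4) + (3)·(3)) / 3 = 30/3 = 10
  S[X_1,X_2] = ((2)·(1.25) + (-1)·(0.25) + (-4)·(2.25) + (3)·(-3.75)) / 3 = -18/3 = -6
  S[X_2,X_2] = ((1.25)·(1.25) + (0.25)·(0.25) + (2.25)·(2.25) + (-3.75)·(-3.75)) / 3 = 20.75/3 = 6.9167

S is symmetric (S[j,i] = S[i,j]). Assembling:

S = [[10, -6],
 [-6, 6.9167]]


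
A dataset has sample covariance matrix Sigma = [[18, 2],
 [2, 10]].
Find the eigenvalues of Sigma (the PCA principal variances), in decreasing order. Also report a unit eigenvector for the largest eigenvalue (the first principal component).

Step 1 — characteristic polynomial of 2×2 Sigma:
  det(Sigma - λI) = λ² - trace · λ + det = 0.
  trace = 18 + 10 = 28, det = 18·10 - (2)² = 176.
Step 2 — discriminant:
  Δ = trace² - 4·det = 784 - 704 = 80.
Step 3 — eigenvalues:
  λ = (trace ± √Δ)/2 = (28 ± 8.9443)/2,
  λ_1 = 18.4721,  λ_2 = 9.5279.

Step 4 — unit eigenvector for λ_1: solve (Sigma - λ_1 I)v = 0. First row:
  (18 - 18.4721)·v_x + (2)·v_y = 0, i.e. (-0.4721)·v_x + (2)·v_y = 0,
  so v ∝ (b, λ_1 - a) = (2, 0.4721) = u.
  ||u|| = √((2)² + (0.4721)²) = √(4.2229) ≈ 2.055,
  v_1 = u/||u|| ≈ (0.9732, 0.2298) (||v_1|| = 1).

λ_1 = 18.4721,  λ_2 = 9.5279;  v_1 ≈ (0.9732, 0.2298)


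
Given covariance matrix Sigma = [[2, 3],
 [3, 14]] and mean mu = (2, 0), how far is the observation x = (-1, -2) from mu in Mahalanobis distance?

Step 1 — centre the observation: (x - mu) = (-3, -2).

Step 2 — invert Sigma. det(Sigma) = 2·14 - (3)² = 19.
  Sigma^{-1} = (1/det) · [[d, -b], [-b, a]] = [[0.7368, -0.1579],
 [-0.1579, 0.1053]].

Step 3 — form the quadratic (x - mu)^T · Sigma^{-1} · (x - mu):
  Sigma^{-1} · (x - mu) = (-1.8947, 0.2632).
  (x - mu)^T · [Sigma^{-1} · (x - mu)] = (-3)·(-1.8947) + (-2)·(0.2632) = 5.1579.

Step 4 — take square root: d = √(5.1579) ≈ 2.2711.

d(x, mu) = √(5.1579) ≈ 2.2711


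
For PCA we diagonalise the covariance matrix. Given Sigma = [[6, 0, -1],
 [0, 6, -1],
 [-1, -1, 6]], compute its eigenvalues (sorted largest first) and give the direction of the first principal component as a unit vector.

Step 1 — characteristic polynomial p(λ) = det(λI - Sigma) = λ³ - tr·λ² + c_1·λ - det, where tr = trace, c_1 = sum of the principal 2×2 minors, det = det(Sigma):
  tr = 6 + 6 + 6 = 18,
  c_1 = (6·6 - (0)²) + (6·6 - (-1)²) + (6·6 - (-1)²) = 36 + 35 + 35 = 106,
  det = 6·(6·6 - (-1)²) - (0)·((0)·6 - (-1)·(-1)) + (-1)·((0)·(-1) - 6·(-1)) = 6·(35) - (0)·(-1) + (-1)·(6) = 204.
  So p(λ) = λ³ - 18λ² + 106λ - 204.
Step 2 — look for an integer root (rational root theorem: any rational root is an integer divisor of 204). Testing λ = 6:
  p(6) = 216 - 648 + 636 - 204 = 0  ✓
  Dividing out (λ - 6): p(λ) = (λ - 6)(λ² - 12λ + 34).
Step 3 — remaining eigenvalues from the quadratic λ² - 12λ + 34 = 0:
  Δ = 12² - 4·34 = 144 - 136 = 8,  λ = (12 ± √8)/2 = (12 ± 2.8284)/2 ≈ 7.4142 or 4.5858.
  Sorted: λ_1 = 7.4142,  λ_2 = 6,  λ_3 = 4.5858  (check: sum = 18 = tr ✓).

Step 4 — unit eigenvector for λ_1 ≈ 7.4142: v spans the null space of (Sigma - λ_1 I), whose rows are
  r_1 = (-1.4142, 0, -1),  r_2 = (0, -1.4142, -1),  r_3 = (-1, -1, -1.4142).
  v is orthogonal to every row, so take v ∝ r_1 × r_2 = ((0)·(-1) - (-1)·(-1.4142), (-1)·(0) - (-1.4142)·(-1), (-1.4142)·(-1.4142) - (0)·(0)) ≈ (-1.4142, -1.4142, 2).
  Rescale (multiply by -1 so the first nonzero entry is positive): u = (1.4142, 1.4142, -2).
  ||u|| = √((1.4142)² + (1.4142)² + (-2)²) = √(8) ≈ 2.8284,  v_1 = u/||u|| ≈ (0.5, 0.5, -0.7071) (||v_1|| = 1).

λ_1 = 7.4142,  λ_2 = 6,  λ_3 = 4.5858;  v_1 ≈ (0.5, 0.5, -0.7071)


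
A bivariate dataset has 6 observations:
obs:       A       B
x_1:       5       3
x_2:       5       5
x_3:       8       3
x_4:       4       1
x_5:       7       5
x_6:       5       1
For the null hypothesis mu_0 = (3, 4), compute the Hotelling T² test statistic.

Step 1 — sample mean vector:
  mean(A) = (5 + 5 + 8 + 4 + 7 + 5) / 6 = 34/6 = 5.6667
  mean(B) = (3 + 5 + 3 + 1 + 5 + 1) / 6 = 18/6 = 3
  x̄ = (5.6667, 3),  deviation x̄ - mu_0 = (5.6667, 3) - (3, 4) = (2.6667, -1).

Step 2 — sample covariance matrix, S[i,j] = (1/(n-1)) · Σ_k (x_{k,i} - mean_i) · (x_{k,j} - mean_j), divisor n-1 = 5:
  S[A,A] = ((-0.6667)·(-0.6667) + (-0.6667)·(-0.6667) + (2.3333)·(2.3333) + (-1.6667)·(-1.6667) + (1.3333)·(1.3333) + (-0.6667)·(-0.6667)) / 5 = 11.3333/5 = 2.2667
  S[A,B] = ((-0.6667)·(0) + (-0.6667)·(2) + (2.3333)·(0) + (-1.6667)·(-2) + (1.3333)·(2) + (-0.6667)·(-2)) / 5 = 6/5 = 1.2
  S[B,B] = ((0)·(0) + (2)·(2) + (0)·(0) + (-2)·(-2) + (2)·(2) + (-2)·(-2)) / 5 = 16/5 = 3.2
  S = [[2.2667, 1.2],
 [1.2, 3.2]].

Step 3 — invert S. det(S) = 2.2667·3.2 - (1.2)² = 5.8133.
  S^{-1} = (1/det) · [[d, -b], [-b, a]] = [[0.5505, -0.2064],
 [-0.2064, 0.3899]].

Step 4 — quadratic form (x̄ - mu_0)^T · S^{-1} · (x̄ - mu_0):
  S^{-1} · (x̄ - mu_0) = (1.6743, -0.9404),
  (x̄ - mu_0)^T · [...] = (2.6667)·(1.6743) + (-1)·(-0.9404) = 5.4052.

Step 5 — scale by n: T² = 6 · 5.4052 = 32.4312.

T² ≈ 32.4312


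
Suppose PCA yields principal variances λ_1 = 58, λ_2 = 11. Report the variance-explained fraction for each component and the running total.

Step 1 — total variance = trace(Sigma) = Σ λ_i = 58 + 11 = 69.

Step 2 — fraction explained by component i = λ_i / Σ λ:
  PC1: 58/69 = 0.8406
  PC2: 11/69 = 0.1594

Step 3 — cumulative fraction after k components = (λ_1 + ... + λ_k) / Σ λ:
  k = 1: 58/69 = 0.8406
  k = 2: (58 + 11)/69 = 69/69 = 1

Summary (fraction, with percent):

explained: PC1 0.8406 (84.06%), PC2 0.1594 (15.94%);  cumulative: 0.8406, 1


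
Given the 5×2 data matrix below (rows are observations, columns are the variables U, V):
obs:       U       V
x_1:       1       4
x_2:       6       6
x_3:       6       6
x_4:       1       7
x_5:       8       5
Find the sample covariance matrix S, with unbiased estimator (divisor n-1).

Step 1 — column means:
  mean(U) = (1 + 6 + 6 + 1 + 8) / 5 = 22/5 = 4.4
  mean(V) = (4 + 6 + 6 + 7 + 5) / 5 = 28/5 = 5.6

Step 2 — sample covariance S[i,j] = (1/(n-1)) · Σ_k (x_{k,i} - mean_i) · (x_{k,j} - mean_j), with n-1 = 4.
  S[U,U] = ((-3.4)·(-3.4) + (1.6)·(1.6) + (1.6)·(1.6) + (-3.4)·(-3.4) + (3.6)·(3.6)) / 4 = 41.2/4 = 10.3
  S[U,V] = ((-3.4)·(-1.6) + (1.6)·(0.4) + (1.6)·(0.4) + (-3.4)·(1.4) + (3.6)·(-0.6)) / 4 = -0.2/4 = -0.05
  S[V,V] = ((-1.6)·(-1.6) + (0.4)·(0.4) + (0.4)·(0.4) + (1.4)·(1.4) + (-0.6)·(-0.6)) / 4 = 5.2/4 = 1.3

S is symmetric (S[j,i] = S[i,j]). Assembling:

S = [[10.3, -0.05],
 [-0.05, 1.3]]


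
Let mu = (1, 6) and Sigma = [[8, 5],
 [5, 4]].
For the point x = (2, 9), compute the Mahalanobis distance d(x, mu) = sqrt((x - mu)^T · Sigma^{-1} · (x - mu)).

Step 1 — centre the observation: (x - mu) = (1, 3).

Step 2 — invert Sigma. det(Sigma) = 8·4 - (5)² = 7.
  Sigma^{-1} = (1/det) · [[d, -b], [-b, a]] = [[0.5714, -0.7143],
 [-0.7143, 1.1429]].

Step 3 — form the quadratic (x - mu)^T · Sigma^{-1} · (x - mu):
  Sigma^{-1} · (x - mu) = (-1.5714, 2.7143).
  (x - mu)^T · [Sigma^{-1} · (x - mu)] = (1)·(-1.5714) + (3)·(2.7143) = 6.5714.

Step 4 — take square root: d = √(6.5714) ≈ 2.5635.

d(x, mu) = √(6.5714) ≈ 2.5635


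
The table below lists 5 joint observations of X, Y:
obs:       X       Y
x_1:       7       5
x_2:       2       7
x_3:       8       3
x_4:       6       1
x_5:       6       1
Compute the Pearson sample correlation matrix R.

Step 1 — column means:
  mean(X) = (7 + 2 + 8 + 6 + 6) / 5 = 29/5 = 5.8
  mean(Y) = (5 + 7 + 3 + 1 + 1) / 5 = 17/5 = 3.4

Step 2 — sample variances and covariances s[i,j] = (1/(n-1)) · Σ_k (x_{k,i} - mean_i) · (x_{k,j} - mean_j), with n-1 = 4:
  s[X,X] = ((1.2)·(1.2) + (-3.8)·(-3.8) + (2.2)·(2.2) + (0.2)·(0.2) + (0.2)·(0.2)) / 4 = 20.8/4 = 5.2
  s[X,Y] = ((1.2)·(1.6) + (-3.8)·(3.6) + (2.2)·(-0.4) + (0.2)·(-2.4) + (0.2)·(-2.4)) / 4 = -13.6/4 = -3.4
  s[Y,Y] = ((1.6)·(1.6) + (3.6)·(3.6) + (-0.4)·(-0.4) + (-2.4)·(-2.4) + (-2.4)·(-2.4)) / 4 = 27.2/4 = 6.8
  Sample standard deviations s_i = √(s[i,i]):
  s(X) = √(5.2) = 2.2804
  s(Y) = √(6.8) = 2.6077

Step 3 — r_{ij} = s_{ij} / (s_i · s_j):
  r[X,X] = 1 (diagonal).
  r[X,Y] = -3.4 / (2.2804 · 2.6077) = -3.4 / 5.9464 = -0.5718
  r[Y,Y] = 1 (diagonal).

R is symmetric with unit diagonal. Assembling:

R = [[1, -0.5718],
 [-0.5718, 1]]


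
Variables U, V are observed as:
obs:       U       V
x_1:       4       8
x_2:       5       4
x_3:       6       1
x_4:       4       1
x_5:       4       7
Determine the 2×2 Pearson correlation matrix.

Step 1 — column means:
  mean(U) = (4 + 5 + 6 + 4 + 4) / 5 = 23/5 = 4.6
  mean(V) = (8 + 4 + 1 + 1 + 7) / 5 = 21/5 = 4.2

Step 2 — sample variances and covariances s[i,j] = (1/(n-1)) · Σ_k (x_{k,i} - mean_i) · (x_{k,j} - mean_j), with n-1 = 4:
  s[U,U] = ((-0.6)·(-0.6) + (0.4)·(0.4) + (1.4)·(1.4) + (-0.6)·(-0.6) + (-0.6)·(-0.6)) / 4 = 3.2/4 = 0.8
  s[U,V] = ((-0.6)·(3.8) + (0.4)·(-0.2) + (1.4)·(-3.2) + (-0.6)·(-3.2) + (-0.6)·(2.8)) / 4 = -6.6/4 = -1.65
  s[V,V] = ((3.8)·(3.8) + (-0.2)·(-0.2) + (-3.2)·(-3.2) + (-3.2)·(-3.2) + (2.8)·(2.8)) / 4 = 42.8/4 = 10.7
  Sample standard deviations s_i = √(s[i,i]):
  s(U) = √(0.8) = 0.8944
  s(V) = √(10.7) = 3.2711

Step 3 — r_{ij} = s_{ij} / (s_i · s_j):
  r[U,U] = 1 (diagonal).
  r[U,V] = -1.65 / (0.8944 · 3.2711) = -1.65 / 2.9257 = -0.564
  r[V,V] = 1 (diagonal).

R is symmetric with unit diagonal. Assembling:

R = [[1, -0.564],
 [-0.564, 1]]


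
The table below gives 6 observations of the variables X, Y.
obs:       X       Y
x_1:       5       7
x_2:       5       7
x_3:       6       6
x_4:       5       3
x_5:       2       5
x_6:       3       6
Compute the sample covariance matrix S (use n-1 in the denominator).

Step 1 — column means:
  mean(X) = (5 + 5 + 6 + 5 + 2 + 3) / 6 = 26/6 = 4.3333
  mean(Y) = (7 + 7 + 6 + 3 + 5 + 6) / 6 = 34/6 = 5.6667

Step 2 — sample covariance S[i,j] = (1/(n-1)) · Σ_k (x_{k,i} - mean_i) · (x_{k,j} - mean_j), with n-1 = 5.
  S[X,X] = ((0.6667)·(0.6667) + (0.6667)·(0.6667) + (1.6667)·(1.6667) + (0.6667)·(0.6667) + (-2.3333)·(-2.3333) + (-1.3333)·(-1.3333)) / 5 = 11.3333/5 = 2.2667
  S[X,Y] = ((0.6667)·(1.3333) + (0.6667)·(1.3333) + (1.6667)·(0.3333) + (0.6667)·(-2.6667) + (-2.3333)·(-0.6667) + (-1.3333)·(0.3333)) / 5 = 1.6667/5 = 0.3333
  S[Y,Y] = ((1.3333)·(1.3333) + (1.3333)·(1.3333) + (0.3333)·(0.3333) + (-2.6667)·(-2.6667) + (-0.6667)·(-0.6667) + (0.3333)·(0.3333)) / 5 = 11.3333/5 = 2.2667

S is symmetric (S[j,i] = S[i,j]). Assembling:

S = [[2.2667, 0.3333],
 [0.3333, 2.2667]]


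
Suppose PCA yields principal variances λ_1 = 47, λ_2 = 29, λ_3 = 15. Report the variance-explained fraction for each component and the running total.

Step 1 — total variance = trace(Sigma) = Σ λ_i = 47 + 29 + 15 = 91.

Step 2 — fraction explained by component i = λ_i / Σ λ:
  PC1: 47/91 = 0.5165
  PC2: 29/91 = 0.3187
  PC3: 15/91 = 0.1648

Step 3 — cumulative fraction after k components = (λ_1 + ... + λ_k) / Σ λ:
  k = 1: 47/91 = 0.5165
  k = 2: (47 + 29)/91 = 76/91 = 0.8352
  k = 3: (47 + 29 + 15)/91 = 91/91 = 1

Summary (fraction, with percent):

explained: PC1 0.5165 (51.65%), PC2 0.3187 (31.87%), PC3 0.1648 (16.48%);  cumulative: 0.5165, 0.8352, 1


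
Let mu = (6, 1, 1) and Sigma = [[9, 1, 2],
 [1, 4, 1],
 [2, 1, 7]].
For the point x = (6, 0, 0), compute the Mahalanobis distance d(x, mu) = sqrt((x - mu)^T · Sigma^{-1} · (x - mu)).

Step 1 — centre the observation: (x - mu) = (0, -1, -1).

Step 2 — invert Sigma (cofactor / det for 3×3, or solve directly):
  Sigma^{-1} = [[0.1205, -0.0223, -0.0312],
 [-0.0223, 0.2634, -0.0312],
 [-0.0312, -0.0313, 0.1562]].

Step 3 — form the quadratic (x - mu)^T · Sigma^{-1} · (x - mu):
  Sigma^{-1} · (x - mu) = (0.0536, -0.2321, -0.125).
  (x - mu)^T · [Sigma^{-1} · (x - mu)] = (0)·(0.0536) + (-1)·(-0.2321) + (-1)·(-0.125) = 0.3571.

Step 4 — take square root: d = √(0.3571) ≈ 0.5976.

d(x, mu) = √(0.3571) ≈ 0.5976


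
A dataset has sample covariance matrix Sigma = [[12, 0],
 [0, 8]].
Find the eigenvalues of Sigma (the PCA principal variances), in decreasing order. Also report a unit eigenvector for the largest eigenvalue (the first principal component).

Step 1 — characteristic polynomial of 2×2 Sigma:
  det(Sigma - λI) = λ² - trace · λ + det = 0.
  trace = 12 + 8 = 20, det = 12·8 - (0)² = 96.
Step 2 — discriminant:
  Δ = trace² - 4·det = 400 - 384 = 16.
Step 3 — eigenvalues:
  λ = (trace ± √Δ)/2 = (20 ± 4)/2,
  λ_1 = 12,  λ_2 = 8.

Step 4 — unit eigenvector for λ_1: Sigma is diagonal, so its eigenvectors are the coordinate axes. λ_1 = 12 is the diagonal entry on the first coordinate axis, hence
  v_1 = (1, 0) (||v_1|| = 1).

λ_1 = 12,  λ_2 = 8;  v_1 ≈ (1, 0)


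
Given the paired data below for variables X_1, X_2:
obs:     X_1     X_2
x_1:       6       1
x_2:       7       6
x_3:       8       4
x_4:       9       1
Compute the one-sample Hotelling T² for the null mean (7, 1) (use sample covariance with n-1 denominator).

Step 1 — sample mean vector:
  mean(X_1) = (6 + 7 + 8 + 9) / 4 = 30/4 = 7.5
  mean(X_2) = (1 + 6 + 4 + 1) / 4 = 12/4 = 3
  x̄ = (7.5, 3),  deviation x̄ - mu_0 = (7.5, 3) - (7, 1) = (0.5, 2).

Step 2 — sample covariance matrix, S[i,j] = (1/(n-1)) · Σ_k (x_{k,i} - mean_i) · (x_{k,j} - mean_j), divisor n-1 = 3:
  S[X_1,X_1] = ((-1.5)·(-1.5) + (-0.5)·(-0.5) + (0.5)·(0.5) + (1.5)·(1.5)) / 3 = 5/3 = 1.6667
  S[X_1,X_2] = ((-1.5)·(-2) + (-0.5)·(3) + (0.5)·(1) + (1.5)·(-2)) / 3 = -1/3 = -0.3333
  S[X_2,X_2] = ((-2)·(-2) + (3)·(3) + (1)·(1) + (-2)·(-2)) / 3 = 18/3 = 6
  S = [[1.6667, -0.3333],
 [-0.3333, 6]].

Step 3 — invert S. det(S) = 1.6667·6 - (-0.3333)² = 9.8889.
  S^{-1} = (1/det) · [[d, -b], [-b, a]] = [[0.6067, 0.0337],
 [0.0337, 0.1685]].

Step 4 — quadratic form (x̄ - mu_0)^T · S^{-1} · (x̄ - mu_0):
  S^{-1} · (x̄ - mu_0) = (0.3708, 0.3539),
  (x̄ - mu_0)^T · [...] = (0.5)·(0.3708) + (2)·(0.3539) = 0.8933.

Step 5 — scale by n: T² = 4 · 0.8933 = 3.573.

T² ≈ 3.573


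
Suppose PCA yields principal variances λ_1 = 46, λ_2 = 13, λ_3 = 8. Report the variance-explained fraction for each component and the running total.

Step 1 — total variance = trace(Sigma) = Σ λ_i = 46 + 13 + 8 = 67.

Step 2 — fraction explained by component i = λ_i / Σ λ:
  PC1: 46/67 = 0.6866
  PC2: 13/67 = 0.194
  PC3: 8/67 = 0.1194

Step 3 — cumulative fraction after k components = (λ_1 + ... + λ_k) / Σ λ:
  k = 1: 46/67 = 0.6866
  k = 2: (46 + 13)/67 = 59/67 = 0.8806
  k = 3: (46 + 13 + 8)/67 = 67/67 = 1

Summary (fraction, with percent):

explained: PC1 0.6866 (68.66%), PC2 0.194 (19.4%), PC3 0.1194 (11.94%);  cumulative: 0.6866, 0.8806, 1


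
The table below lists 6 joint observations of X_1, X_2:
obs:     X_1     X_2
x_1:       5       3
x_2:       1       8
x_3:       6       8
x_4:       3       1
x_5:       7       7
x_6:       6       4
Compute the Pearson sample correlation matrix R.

Step 1 — column means:
  mean(X_1) = (5 + 1 + 6 + 3 + 7 + 6) / 6 = 28/6 = 4.6667
  mean(X_2) = (3 + 8 + 8 + 1 + 7 + 4) / 6 = 31/6 = 5.1667

Step 2 — sample variances and covariances s[i,j] = (1/(n-1)) · Σ_k (x_{k,i} - mean_i) · (x_{k,j} - mean_j), with n-1 = 5:
  s[X_1,X_1] = ((0.3333)·(0.3333) + (-3.6667)·(-3.6667) + (1.3333)·(1.3333) + (-1.6667)·(-1.6667) + (2.3333)·(2.3333) + (1.3333)·(1.3333)) / 5 = 25.3333/5 = 5.0667
  s[X_1,X_2] = ((0.3333)·(-2.1667) + (-3.6667)·(2.8333) + (1.3333)·(2.8333) + (-1.6667)·(-4.1667) + (2.3333)·(1.8333) + (1.3333)·(-1.1667)) / 5 = 2.3333/5 = 0.4667
  s[X_2,X_2] = ((-2.1667)·(-2.1667) + (2.8333)·(2.8333) + (2.8333)·(2.8333) + (-4.1667)·(-4.1667) + (1.8333)·(1.8333) + (-1.1667)·(-1.1667)) / 5 = 42.8333/5 = 8.5667
  Sample standard deviations s_i = √(s[i,i]):
  s(X_1) = √(5.0667) = 2.2509
  s(X_2) = √(8.5667) = 2.9269

Step 3 — r_{ij} = s_{ij} / (s_i · s_j):
  r[X_1,X_1] = 1 (diagonal).
  r[X_1,X_2] = 0.4667 / (2.2509 · 2.9269) = 0.4667 / 6.5882 = 0.0708
  r[X_2,X_2] = 1 (diagonal).

R is symmetric with unit diagonal. Assembling:

R = [[1, 0.0708],
 [0.0708, 1]]


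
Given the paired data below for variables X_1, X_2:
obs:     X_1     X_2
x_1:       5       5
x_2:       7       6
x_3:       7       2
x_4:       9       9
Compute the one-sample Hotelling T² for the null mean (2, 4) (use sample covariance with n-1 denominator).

Step 1 — sample mean vector:
  mean(X_1) = (5 + 7 + 7 + 9) / 4 = 28/4 = 7
  mean(X_2) = (5 + 6 + 2 + 9) / 4 = 22/4 = 5.5
  x̄ = (7, 5.5),  deviation x̄ - mu_0 = (7, 5.5) - (2, 4) = (5, 1.5).

Step 2 — sample covariance matrix, S[i,j] = (1/(n-1)) · Σ_k (x_{k,i} - mean_i) · (x_{k,j} - mean_j), divisor n-1 = 3:
  S[X_1,X_1] = ((-2)·(-2) + (0)·(0) + (0)·(0) + (2)·(2)) / 3 = 8/3 = 2.6667
  S[X_1,X_2] = ((-2)·(-0.5) + (0)·(0.5) + (0)·(-3.5) + (2)·(3.5)) / 3 = 8/3 = 2.6667
  S[X_2,X_2] = ((-0.5)·(-0.5) + (0.5)·(0.5) + (-3.5)·(-3.5) + (3.5)·(3.5)) / 3 = 25/3 = 8.3333
  S = [[2.6667, 2.6667],
 [2.6667, 8.3333]].

Step 3 — invert S. det(S) = 2.6667·8.3333 - (2.6667)² = 15.1111.
  S^{-1} = (1/det) · [[d, -b], [-b, a]] = [[0.5515, -0.1765],
 [-0.1765, 0.1765]].

Step 4 — quadratic form (x̄ - mu_0)^T · S^{-1} · (x̄ - mu_0):
  S^{-1} · (x̄ - mu_0) = (2.4926, -0.6176),
  (x̄ - mu_0)^T · [...] = (5)·(2.4926) + (1.5)·(-0.6176) = 11.5368.

Step 5 — scale by n: T² = 4 · 11.5368 = 46.1471.

T² ≈ 46.1471


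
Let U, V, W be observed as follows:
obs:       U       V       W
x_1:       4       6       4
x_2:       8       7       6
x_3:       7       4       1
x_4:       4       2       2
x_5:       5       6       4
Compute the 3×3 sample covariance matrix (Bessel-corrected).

Step 1 — column means:
  mean(U) = (4 + 8 + 7 + 4 + 5) / 5 = 28/5 = 5.6
  mean(V) = (6 + 7 + 4 + 2 + 6) / 5 = 25/5 = 5
  mean(W) = (4 + 6 + 1 + 2 + 4) / 5 = 17/5 = 3.4

Step 2 — sample covariance S[i,j] = (1/(n-1)) · Σ_k (x_{k,i} - mean_i) · (x_{k,j} - mean_j), with n-1 = 4.
  S[U,U] = ((-1.6)·(-1.6) + (2.4)·(2.4) + (1.4)·(1.4) + (-1.6)·(-1.6) + (-0.6)·(-0.6)) / 4 = 13.2/4 = 3.3
  S[U,V] = ((-1.6)·(1) + (2.4)·(2) + (1.4)·(-1) + (-1.6)·(-3) + (-0.6)·(1)) / 4 = 6/4 = 1.5
  S[U,W] = ((-1.6)·(0.6) + (2.4)·(2.6) + (1.4)·(-2.4) + (-1.6)·(-1.4) + (-0.6)·(0.6)) / 4 = 3.8/4 = 0.95
  S[V,V] = ((1)·(1) + (2)·(2) + (-1)·(-1) + (-3)·(-3) + (1)·(1)) / 4 = 16/4 = 4
  S[V,W] = ((1)·(0.6) + (2)·(2.6) + (-1)·(-2.4) + (-3)·(-1.4) + (1)·(0.6)) / 4 = 13/4 = 3.25
  S[W,W] = ((0.6)·(0.6) + (2.6)·(2.6) + (-2.4)·(-2.4) + (-1.4)·(-1.4) + (0.6)·(0.6)) / 4 = 15.2/4 = 3.8

S is symmetric (S[j,i] = S[i,j]). Assembling:

S = [[3.3, 1.5, 0.95],
 [1.5, 4, 3.25],
 [0.95, 3.25, 3.8]]


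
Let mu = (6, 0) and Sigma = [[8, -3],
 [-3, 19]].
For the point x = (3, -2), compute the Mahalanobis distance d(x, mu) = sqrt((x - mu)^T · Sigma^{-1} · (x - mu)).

Step 1 — centre the observation: (x - mu) = (-3, -2).

Step 2 — invert Sigma. det(Sigma) = 8·19 - (-3)² = 143.
  Sigma^{-1} = (1/det) · [[d, -b], [-b, a]] = [[0.1329, 0.021],
 [0.021, 0.0559]].

Step 3 — form the quadratic (x - mu)^T · Sigma^{-1} · (x - mu):
  Sigma^{-1} · (x - mu) = (-0.4406, -0.1748).
  (x - mu)^T · [Sigma^{-1} · (x - mu)] = (-3)·(-0.4406) + (-2)·(-0.1748) = 1.6713.

Step 4 — take square root: d = √(1.6713) ≈ 1.2928.

d(x, mu) = √(1.6713) ≈ 1.2928


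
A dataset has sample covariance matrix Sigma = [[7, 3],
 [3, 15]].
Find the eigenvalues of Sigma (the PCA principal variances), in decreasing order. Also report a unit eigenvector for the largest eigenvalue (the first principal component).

Step 1 — characteristic polynomial of 2×2 Sigma:
  det(Sigma - λI) = λ² - trace · λ + det = 0.
  trace = 7 + 15 = 22, det = 7·15 - (3)² = 96.
Step 2 — discriminant:
  Δ = trace² - 4·det = 484 - 384 = 100.
Step 3 — eigenvalues:
  λ = (trace ± √Δ)/2 = (22 ± 10)/2,
  λ_1 = 16,  λ_2 = 6.

Step 4 — unit eigenvector for λ_1: solve (Sigma - λ_1 I)v = 0. First row:
  (7 - 16)·v_x + (3)·v_y = 0, i.e. (-9)·v_x + (3)·v_y = 0,
  so v ∝ (b, λ_1 - a) = (3, 9) = u.
  ||u|| = √((3)² + (9)²) = √(90) ≈ 9.4868,
  v_1 = u/||u|| ≈ (0.3162, 0.9487) (||v_1|| = 1).

λ_1 = 16,  λ_2 = 6;  v_1 ≈ (0.3162, 0.9487)


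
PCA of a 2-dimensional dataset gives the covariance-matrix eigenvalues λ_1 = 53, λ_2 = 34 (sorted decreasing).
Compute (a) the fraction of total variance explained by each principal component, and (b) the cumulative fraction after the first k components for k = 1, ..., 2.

Step 1 — total variance = trace(Sigma) = Σ λ_i = 53 + 34 = 87.

Step 2 — fraction explained by component i = λ_i / Σ λ:
  PC1: 53/87 = 0.6092
  PC2: 34/87 = 0.3908

Step 3 — cumulative fraction after k components = (λ_1 + ... + λ_k) / Σ λ:
  k = 1: 53/87 = 0.6092
  k = 2: (53 + 34)/87 = 87/87 = 1

Summary (fraction, with percent):

explained: PC1 0.6092 (60.92%), PC2 0.3908 (39.08%);  cumulative: 0.6092, 1
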